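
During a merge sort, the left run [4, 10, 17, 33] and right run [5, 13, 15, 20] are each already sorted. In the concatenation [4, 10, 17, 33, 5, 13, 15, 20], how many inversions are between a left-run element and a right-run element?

There are 8 cross-inversions.

Take each right-half value and tally the left-half values above it:
r = 5: 10, 17, 33 → 3
r = 13: 17, 33 → 2
r = 15: 17, 33 → 2
r = 20: 33 → 1
Cross-inversions: 3 + 2 + 2 + 1 = 8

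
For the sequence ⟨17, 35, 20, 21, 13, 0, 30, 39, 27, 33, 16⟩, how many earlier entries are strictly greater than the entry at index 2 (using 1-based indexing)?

0 such elements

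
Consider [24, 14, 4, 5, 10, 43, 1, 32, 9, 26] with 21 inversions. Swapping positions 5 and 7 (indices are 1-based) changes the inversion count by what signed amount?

-1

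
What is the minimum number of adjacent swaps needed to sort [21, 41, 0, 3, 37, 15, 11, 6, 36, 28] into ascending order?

22 adjacent swaps

Each adjacent swap fixes exactly one inversion, so the minimum swap count equals the number of inversions.
Count inversions — for each element, later elements that are smaller:
21: 0, 3, 15, 11, 6 → 5
41: 0, 3, 37, 15, 11, 6, 36, 28 → 8
0: none → 0
3: none → 0
37: 15, 11, 6, 36, 28 → 5
15: 11, 6 → 2
11: 6 → 1
6: none → 0
36: 28 → 1
28: none → 0
Total inversions: 5 + 8 + 0 + 0 + 5 + 2 + 1 + 0 + 1 + 0 = 22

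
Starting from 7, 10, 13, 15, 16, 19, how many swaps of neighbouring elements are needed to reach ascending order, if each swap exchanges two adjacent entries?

The minimum number of adjacent swaps to sort an array equals its inversion count, since every such swap removes exactly one inversion.
Count inversions — for each element, later elements that are smaller:
7: none → 0
10: none → 0
13: none → 0
15: none → 0
16: none → 0
19: none → 0
Total inversions: 0 + 0 + 0 + 0 + 0 + 0 = 0

Swaps: 0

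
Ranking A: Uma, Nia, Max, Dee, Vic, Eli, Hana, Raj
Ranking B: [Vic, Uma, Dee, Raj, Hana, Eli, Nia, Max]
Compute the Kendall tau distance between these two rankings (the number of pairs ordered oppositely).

Assign each item its position (1..8) in the first ordering, then rewrite the second ordering as that position sequence:
positions: Uma→1, Nia→2, Max→3, Dee→4, Vic→5, Eli→6, Hana→7, Raj→8
second ordering as positions: [5, 1, 4, 8, 7, 6, 2, 3]
Discordant pairs = inversions in this position sequence.
5: 1, 4, 2, 3 → 4
1: 0
4: 2, 3 → 2
8: 7, 6, 2, 3 → 4
7: 6, 2, 3 → 3
6: 2, 3 → 2
2: 0
3: 0
Total: 4 + 0 + 2 + 4 + 3 + 2 + 0 + 0 = 15

There are 15 discordant pairs.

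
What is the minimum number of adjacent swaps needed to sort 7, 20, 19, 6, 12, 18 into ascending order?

The minimum number of adjacent swaps to sort an array equals its inversion count, since every such swap removes exactly one inversion.
Count inversions — for each element, later elements that are smaller:
7: 6 → 1
20: 19, 6, 12, 18 → 4
19: 6, 12, 18 → 3
6: none → 0
12: none → 0
18: none → 0
Total inversions: 1 + 4 + 3 + 0 + 0 + 0 = 8

8 adjacent swaps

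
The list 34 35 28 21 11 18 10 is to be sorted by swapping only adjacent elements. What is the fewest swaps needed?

Minimum adjacent swaps = number of inversions (each swap of adjacent out-of-order elements removes one inversion and no swap can remove more).
Count inversions — for each element, later elements that are smaller:
34: 28, 21, 11, 18, 10 → 5
35: 28, 21, 11, 18, 10 → 5
28: 21, 11, 18, 10 → 4
21: 11, 18, 10 → 3
11: 10 → 1
18: 10 → 1
10: none → 0
Total inversions: 5 + 5 + 4 + 3 + 1 + 1 + 0 = 19

19 adjacent swaps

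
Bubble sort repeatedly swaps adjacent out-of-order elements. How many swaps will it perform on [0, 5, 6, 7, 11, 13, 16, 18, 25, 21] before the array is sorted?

1 swap

The minimum number of adjacent swaps to sort an array equals its inversion count, since every such swap removes exactly one inversion.
Count inversions — for each element, later elements that are smaller:
0: none → 0
5: none → 0
6: none → 0
7: none → 0
11: none → 0
13: none → 0
16: none → 0
18: none → 0
25: 21 → 1
21: none → 0
Total inversions: 0 + 0 + 0 + 0 + 0 + 0 + 0 + 0 + 1 + 0 = 1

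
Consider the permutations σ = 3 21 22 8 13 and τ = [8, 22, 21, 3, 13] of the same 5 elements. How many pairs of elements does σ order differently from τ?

Assign each item its position (1..5) in the first ordering, then rewrite the second ordering as that position sequence:
positions: 3→1, 21→2, 22→3, 8→4, 13→5
second ordering as positions: [4, 3, 2, 1, 5]
Discordant pairs = inversions in this position sequence.
4: 3, 2, 1 → 3
3: 2, 1 → 2
2: 1 → 1
1: 0
5: 0
Total: 3 + 2 + 1 + 0 + 0 = 6

6 discordant pairs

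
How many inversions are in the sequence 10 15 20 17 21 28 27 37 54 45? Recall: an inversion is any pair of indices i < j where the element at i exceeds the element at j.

Sweep left to right; for each value list the smaller values that follow it:
10: 0
15: 0
20: 1
17: 0
21: 0
28: 1
27: 0
37: 0
54: 1
45: 0
Sum: 0 + 0 + 1 + 0 + 0 + 1 + 0 + 0 + 1 + 0 = 3

3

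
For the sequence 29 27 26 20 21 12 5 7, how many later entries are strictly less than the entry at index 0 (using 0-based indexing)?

7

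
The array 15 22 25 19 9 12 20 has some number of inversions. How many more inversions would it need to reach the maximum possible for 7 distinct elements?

Maximum inversions for 7 distinct elements is C(7, 2) = 7·6/2 = 21.
Current inversions — for each element, count later smaller elements:
15: 2
22: 4
25: 4
19: 2
9: 0
12: 0
20: 0
Current total: 2 + 4 + 4 + 2 + 0 + 0 + 0 = 12
Shortfall: 21 − 12 = 9

9 inversions short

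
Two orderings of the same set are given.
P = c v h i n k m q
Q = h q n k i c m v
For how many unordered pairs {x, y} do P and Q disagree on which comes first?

Assign each item its position (1..8) in the first ordering, then rewrite the second ordering as that position sequence:
positions: c→1, v→2, h→3, i→4, n→5, k→6, m→7, q→8
second ordering as positions: [3, 8, 5, 6, 4, 1, 7, 2]
Discordant pairs = inversions in this position sequence.
3: 1, 2 → 2
8: 5, 6, 4, 1, 7, 2 → 6
5: 4, 1, 2 → 3
6: 4, 1, 2 → 3
4: 1, 2 → 2
1: 0
7: 2 → 1
2: 0
Total: 2 + 6 + 3 + 3 + 2 + 0 + 1 + 0 = 17

17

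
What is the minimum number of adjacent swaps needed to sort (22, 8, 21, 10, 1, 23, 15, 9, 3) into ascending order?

Swaps: 23

Minimum adjacent swaps = number of inversions (each swap of adjacent out-of-order elements removes one inversion and no swap can remove more).
Count inversions — for each element, later elements that are smaller:
22: 8, 21, 10, 1, 15, 9, 3 → 7
8: 1, 3 → 2
21: 10, 1, 15, 9, 3 → 5
10: 1, 9, 3 → 3
1: none → 0
23: 15, 9, 3 → 3
15: 9, 3 → 2
9: 3 → 1
3: none → 0
Total inversions: 7 + 2 + 5 + 3 + 0 + 3 + 2 + 1 + 0 = 23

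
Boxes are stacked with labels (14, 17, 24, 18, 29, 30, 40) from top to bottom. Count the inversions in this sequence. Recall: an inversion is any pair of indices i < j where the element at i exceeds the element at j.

1

Out-of-order index pairs (0-indexed):
(2,3): 24 > 18
That's 1 pair.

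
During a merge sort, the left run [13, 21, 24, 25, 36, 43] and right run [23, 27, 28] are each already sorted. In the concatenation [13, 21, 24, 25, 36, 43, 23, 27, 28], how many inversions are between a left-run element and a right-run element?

For each element r of the right run, count left-run elements greater than r:
r = 23: 24, 25, 36, 43 → 4
r = 27: 36, 43 → 2
r = 28: 36, 43 → 2
Cross-inversions: 4 + 2 + 2 = 8

There are 8 cross-inversions.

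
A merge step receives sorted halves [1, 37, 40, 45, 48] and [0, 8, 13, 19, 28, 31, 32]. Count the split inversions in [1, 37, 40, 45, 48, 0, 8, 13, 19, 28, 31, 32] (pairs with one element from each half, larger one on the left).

29 cross-inversions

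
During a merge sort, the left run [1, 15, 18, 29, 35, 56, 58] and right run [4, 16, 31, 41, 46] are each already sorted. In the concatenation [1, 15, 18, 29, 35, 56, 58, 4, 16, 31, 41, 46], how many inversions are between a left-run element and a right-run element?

There are 18 split inversions.

For each element r of the right run, count left-run elements greater than r:
r = 4: 15, 18, 29, 35, 56, 58 → 6
r = 16: 18, 29, 35, 56, 58 → 5
r = 31: 35, 56, 58 → 3
r = 41: 56, 58 → 2
r = 46: 56, 58 → 2
Cross-inversions: 6 + 5 + 3 + 2 + 2 = 18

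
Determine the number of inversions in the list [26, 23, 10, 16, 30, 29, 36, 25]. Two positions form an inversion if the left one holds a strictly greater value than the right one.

10

Sweep left to right; for each value list the smaller values that follow it:
26: 4
23: 2
10: 0
16: 0
30: 2
29: 1
36: 1
25: 0
Sum: 4 + 2 + 0 + 0 + 2 + 1 + 1 + 0 = 10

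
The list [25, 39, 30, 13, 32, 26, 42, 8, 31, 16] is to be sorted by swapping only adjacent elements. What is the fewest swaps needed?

25 adjacent swaps

Minimum adjacent swaps = number of inversions (each swap of adjacent out-of-order elements removes one inversion and no swap can remove more).
Count inversions — for each element, later elements that are smaller:
25: 13, 8, 16 → 3
39: 30, 13, 32, 26, 8, 31, 16 → 7
30: 13, 26, 8, 16 → 4
13: 8 → 1
32: 26, 8, 31, 16 → 4
26: 8, 16 → 2
42: 8, 31, 16 → 3
8: none → 0
31: 16 → 1
16: none → 0
Total inversions: 3 + 7 + 4 + 1 + 4 + 2 + 3 + 0 + 1 + 0 = 25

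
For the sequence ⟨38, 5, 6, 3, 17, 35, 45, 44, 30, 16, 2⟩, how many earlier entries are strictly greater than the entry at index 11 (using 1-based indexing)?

The element at index 11 is 2.
Elements before it: 38, 5, 6, 3, 17, 35, 45, 44, 30, 16
Those larger than 2: 38, 5, 6, 3, 17, 35, 45, 44, 30, 16

10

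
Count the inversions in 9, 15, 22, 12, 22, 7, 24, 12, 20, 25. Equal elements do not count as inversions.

14 inversions

For each element, count later entries that are smaller:
9 → 7 → 1
15 → 12, 7, 12 → 3
22 → 12, 7, 12, 20 → 4
12 → 7 → 1
22 → 7, 12, 20 → 3
7 → none → 0
24 → 12, 20 → 2
12 → none → 0
20 → none → 0
25 → none → 0
Sum: 1 + 3 + 4 + 1 + 3 + 0 + 2 + 0 + 0 + 0 = 14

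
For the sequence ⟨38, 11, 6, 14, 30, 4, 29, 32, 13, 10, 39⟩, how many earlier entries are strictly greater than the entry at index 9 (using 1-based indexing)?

The element at index 9 is 13.
Elements before it: 38, 11, 6, 14, 30, 4, 29, 32
Those larger than 13: 38, 14, 30, 29, 32

5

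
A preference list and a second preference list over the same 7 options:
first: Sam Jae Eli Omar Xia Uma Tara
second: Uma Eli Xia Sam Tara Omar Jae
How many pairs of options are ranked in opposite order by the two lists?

There are 13 pairs.

Assign each item its position (1..7) in the first ordering, then rewrite the second ordering as that position sequence:
positions: Sam→1, Jae→2, Eli→3, Omar→4, Xia→5, Uma→6, Tara→7
second ordering as positions: [6, 3, 5, 1, 7, 4, 2]
Discordant pairs = inversions in this position sequence.
6: 3, 5, 1, 4, 2 → 5
3: 1, 2 → 2
5: 1, 4, 2 → 3
1: 0
7: 4, 2 → 2
4: 2 → 1
2: 0
Total: 5 + 2 + 3 + 0 + 2 + 1 + 0 = 13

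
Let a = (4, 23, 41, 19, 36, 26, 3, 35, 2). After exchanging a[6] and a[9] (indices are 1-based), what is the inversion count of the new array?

18

Positions 6 and 9 hold 26 and 2; after swapping, the array is [4, 23, 41, 19, 36, 2, 3, 35, 26].
Sweep left to right; for each value list the smaller values that follow it:
4: 2
23: 3
41: 6
19: 2
36: 4
2: 0
3: 0
35: 1
26: 0
Sum: 2 + 3 + 6 + 2 + 4 + 0 + 0 + 1 + 0 = 18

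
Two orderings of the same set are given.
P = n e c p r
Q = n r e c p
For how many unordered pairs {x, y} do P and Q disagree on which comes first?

3

Assign each item its position (1..5) in the first ordering, then rewrite the second ordering as that position sequence:
positions: n→1, e→2, c→3, p→4, r→5
second ordering as positions: [1, 5, 2, 3, 4]
Discordant pairs = inversions in this position sequence.
1: 0
5: 2, 3, 4 → 3
2: 0
3: 0
4: 0
Total: 0 + 3 + 0 + 0 + 0 = 3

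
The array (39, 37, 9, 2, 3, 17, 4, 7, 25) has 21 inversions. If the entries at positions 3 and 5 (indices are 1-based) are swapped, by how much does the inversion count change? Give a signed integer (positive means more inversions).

Positions 3 and 5 hold 9 and 3; after swapping, the array is [39, 37, 3, 2, 9, 17, 4, 7, 25].
For each element, count later entries that are smaller:
39: 8
37: 7
3: 1
2: 0
9: 2
17: 2
4: 0
7: 0
25: 0
Sum: 8 + 7 + 1 + 0 + 2 + 2 + 0 + 0 + 0 = 20
Change: 20 − 21 = -1

-1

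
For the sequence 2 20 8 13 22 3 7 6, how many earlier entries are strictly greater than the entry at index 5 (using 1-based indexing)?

0 such elements

The element at index 5 is 22.
Elements before it: 2, 20, 8, 13
None of them are larger than 22.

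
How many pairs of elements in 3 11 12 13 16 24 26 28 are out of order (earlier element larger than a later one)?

Count, for each position, how many later elements it exceeds:
3 → none → 0
11 → none → 0
12 → none → 0
13 → none → 0
16 → none → 0
24 → none → 0
26 → none → 0
28 → none → 0
Sum: 0 + 0 + 0 + 0 + 0 + 0 + 0 + 0 = 0

0 out-of-order pairs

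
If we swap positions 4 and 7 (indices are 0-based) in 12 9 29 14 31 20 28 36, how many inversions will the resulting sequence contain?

7

Positions 4 and 7 hold 31 and 36; after swapping, the array is [12, 9, 29, 14, 36, 20, 28, 31].
Sweep left to right; for each value list the smaller values that follow it:
12 → 9 → 1
9 → none → 0
29 → 14, 20, 28 → 3
14 → none → 0
36 → 20, 28, 31 → 3
20 → none → 0
28 → none → 0
31 → none → 0
Sum: 1 + 0 + 3 + 0 + 3 + 0 + 0 + 0 = 7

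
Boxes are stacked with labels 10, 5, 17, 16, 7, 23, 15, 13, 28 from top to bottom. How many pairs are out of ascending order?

12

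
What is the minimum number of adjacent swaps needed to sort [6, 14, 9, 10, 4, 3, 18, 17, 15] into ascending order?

14

Each adjacent swap fixes exactly one inversion, so the minimum swap count equals the number of inversions.
Count inversions — for each element, later elements that are smaller:
6: 4, 3 → 2
14: 9, 10, 4, 3 → 4
9: 4, 3 → 2
10: 4, 3 → 2
4: 3 → 1
3: none → 0
18: 17, 15 → 2
17: 15 → 1
15: none → 0
Total inversions: 2 + 4 + 2 + 2 + 1 + 0 + 2 + 1 + 0 = 14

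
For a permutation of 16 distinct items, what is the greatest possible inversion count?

The maximum occurs when the array is in strictly decreasing order: every one of the C(16, 2) pairs is inverted.
C(16, 2) = 16·15/2 = 120

120 inversions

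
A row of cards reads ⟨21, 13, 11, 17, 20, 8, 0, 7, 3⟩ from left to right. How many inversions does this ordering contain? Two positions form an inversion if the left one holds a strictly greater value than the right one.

For each element, count later entries that are smaller:
21: 8
13: 5
11: 4
17: 4
20: 4
8: 3
0: 0
7: 1
3: 0
Sum: 8 + 5 + 4 + 4 + 4 + 3 + 0 + 1 + 0 = 29

29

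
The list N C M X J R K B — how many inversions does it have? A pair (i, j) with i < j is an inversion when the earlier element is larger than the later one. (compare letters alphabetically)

17

Element-by-element contributions:
N → C, M, J, K, B → 5
C → B → 1
M → J, K, B → 3
X → J, R, K, B → 4
J → B → 1
R → K, B → 2
K → B → 1
B → none → 0
Sum: 5 + 1 + 3 + 4 + 1 + 2 + 1 + 0 = 17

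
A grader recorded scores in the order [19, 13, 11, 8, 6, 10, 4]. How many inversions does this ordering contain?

19

Sweep left to right; for each value list the smaller values that follow it:
19: 6
13: 5
11: 4
8: 2
6: 1
10: 1
4: 0
Sum: 6 + 5 + 4 + 2 + 1 + 1 + 0 = 19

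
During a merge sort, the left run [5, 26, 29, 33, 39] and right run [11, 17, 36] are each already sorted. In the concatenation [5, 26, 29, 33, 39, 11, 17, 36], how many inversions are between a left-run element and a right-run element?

9

Take each right-half value and tally the left-half values above it:
r = 11: 26, 29, 33, 39 → 4
r = 17: 26, 29, 33, 39 → 4
r = 36: 39 → 1
Cross-inversions: 4 + 4 + 1 = 9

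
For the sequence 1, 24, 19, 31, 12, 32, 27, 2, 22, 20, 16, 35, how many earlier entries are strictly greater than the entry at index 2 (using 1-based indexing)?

The element at index 2 is 24.
Elements before it: 1
None of them are larger than 24.

0 such elements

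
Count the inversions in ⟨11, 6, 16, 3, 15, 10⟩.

Inversion pairs (indices are 1-based):
(1,2): 11 > 6
(1,4): 11 > 3
(1,6): 11 > 10
(2,4): 6 > 3
(3,4): 16 > 3
(3,5): 16 > 15
(3,6): 16 > 10
(5,6): 15 > 10
That's 8 pairs.

There are 8 inversions.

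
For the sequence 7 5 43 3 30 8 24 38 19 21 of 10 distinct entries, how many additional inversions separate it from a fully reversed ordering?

Maximum inversions for 10 distinct elements is C(10, 2) = 10·9/2 = 45.
Current inversions — for each element, count later smaller elements:
7: 2
5: 1
43: 7
3: 0
30: 4
8: 0
24: 2
38: 2
19: 0
21: 0
Current total: 2 + 1 + 7 + 0 + 4 + 0 + 2 + 2 + 0 + 0 = 18
Shortfall: 45 − 18 = 27

27 inversions short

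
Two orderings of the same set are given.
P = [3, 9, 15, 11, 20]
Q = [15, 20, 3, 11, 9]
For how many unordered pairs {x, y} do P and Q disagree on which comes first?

Assign each item its position (1..5) in the first ordering, then rewrite the second ordering as that position sequence:
positions: 3→1, 9→2, 15→3, 11→4, 20→5
second ordering as positions: [3, 5, 1, 4, 2]
Discordant pairs = inversions in this position sequence.
3: 1, 2 → 2
5: 1, 4, 2 → 3
1: 0
4: 2 → 1
2: 0
Total: 2 + 3 + 0 + 1 + 0 = 6

There are 6 disagreeing pairs.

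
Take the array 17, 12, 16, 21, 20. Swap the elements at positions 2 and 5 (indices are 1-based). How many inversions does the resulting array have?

Inversions: 6

Positions 2 and 5 hold 12 and 20; after swapping, the array is [17, 20, 16, 21, 12].
For each element, count later entries that are smaller:
17 → 16, 12 → 2
20 → 16, 12 → 2
16 → 12 → 1
21 → 12 → 1
12 → none → 0
Sum: 2 + 2 + 1 + 1 + 0 = 6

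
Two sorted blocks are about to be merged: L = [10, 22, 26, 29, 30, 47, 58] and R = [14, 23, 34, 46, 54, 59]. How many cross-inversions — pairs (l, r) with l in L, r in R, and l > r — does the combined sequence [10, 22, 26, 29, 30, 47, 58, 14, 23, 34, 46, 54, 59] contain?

Cross-inversions: 16

Take each right-half value and tally the left-half values above it:
r = 14: 22, 26, 29, 30, 47, 58 → 6
r = 23: 26, 29, 30, 47, 58 → 5
r = 34: 47, 58 → 2
r = 46: 47, 58 → 2
r = 54: 58 → 1
r = 59: none → 0
Cross-inversions: 6 + 5 + 2 + 2 + 1 + 0 = 16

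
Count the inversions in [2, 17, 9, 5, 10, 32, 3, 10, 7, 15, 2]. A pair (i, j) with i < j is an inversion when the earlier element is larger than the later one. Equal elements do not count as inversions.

Element-by-element contributions:
2: 0
17: 8
9: 4
5: 2
10: 3
32: 5
3: 1
10: 2
7: 1
15: 1
2: 0
Sum: 0 + 8 + 4 + 2 + 3 + 5 + 1 + 2 + 1 + 1 + 0 = 27

27 inversions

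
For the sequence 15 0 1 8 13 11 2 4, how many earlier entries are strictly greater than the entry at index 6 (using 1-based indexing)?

The element at index 6 is 11.
Elements before it: 15, 0, 1, 8, 13
Those larger than 11: 15, 13

2 such elements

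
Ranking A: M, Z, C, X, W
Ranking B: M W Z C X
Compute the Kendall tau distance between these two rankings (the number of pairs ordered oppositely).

There are 3 discordant pairs.

Assign each item its position (1..5) in the first ordering, then rewrite the second ordering as that position sequence:
positions: M→1, Z→2, C→3, X→4, W→5
second ordering as positions: [1, 5, 2, 3, 4]
Discordant pairs = inversions in this position sequence.
1: 0
5: 2, 3, 4 → 3
2: 0
3: 0
4: 0
Total: 0 + 3 + 0 + 0 + 0 = 3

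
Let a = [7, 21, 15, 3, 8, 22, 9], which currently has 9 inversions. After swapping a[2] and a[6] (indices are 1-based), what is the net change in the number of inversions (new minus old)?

+1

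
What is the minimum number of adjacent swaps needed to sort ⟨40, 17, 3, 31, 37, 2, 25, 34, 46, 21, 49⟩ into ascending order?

Minimum adjacent swaps = number of inversions (each swap of adjacent out-of-order elements removes one inversion and no swap can remove more).
Count inversions — for each element, later elements that are smaller:
40: 17, 3, 31, 37, 2, 25, 34, 21 → 8
17: 3, 2 → 2
3: 2 → 1
31: 2, 25, 21 → 3
37: 2, 25, 34, 21 → 4
2: none → 0
25: 21 → 1
34: 21 → 1
46: 21 → 1
21: none → 0
49: none → 0
Total inversions: 8 + 2 + 1 + 3 + 4 + 0 + 1 + 1 + 1 + 0 + 0 = 21

Swaps: 21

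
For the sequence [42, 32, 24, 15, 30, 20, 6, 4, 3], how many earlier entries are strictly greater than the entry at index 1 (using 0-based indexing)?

The element at index 1 is 32.
Elements before it: 42
Those larger than 32: 42

1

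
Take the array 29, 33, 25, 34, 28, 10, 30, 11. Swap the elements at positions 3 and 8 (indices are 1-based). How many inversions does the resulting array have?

Positions 3 and 8 hold 25 and 11; after swapping, the array is [29, 33, 11, 34, 28, 10, 30, 25].
For each element, count later entries that are smaller:
29: 4
33: 5
11: 1
34: 4
28: 2
10: 0
30: 1
25: 0
Sum: 4 + 5 + 1 + 4 + 2 + 0 + 1 + 0 = 17

17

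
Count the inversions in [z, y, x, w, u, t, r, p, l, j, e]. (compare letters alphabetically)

Count, for each position, how many later elements it exceeds:
z → y, x, w, u, t, r, p, l, j, e → 10
y → x, w, u, t, r, p, l, j, e → 9
x → w, u, t, r, p, l, j, e → 8
w → u, t, r, p, l, j, e → 7
u → t, r, p, l, j, e → 6
t → r, p, l, j, e → 5
r → p, l, j, e → 4
p → l, j, e → 3
l → j, e → 2
j → e → 1
e → none → 0
Sum: 10 + 9 + 8 + 7 + 6 + 5 + 4 + 3 + 2 + 1 + 0 = 55

55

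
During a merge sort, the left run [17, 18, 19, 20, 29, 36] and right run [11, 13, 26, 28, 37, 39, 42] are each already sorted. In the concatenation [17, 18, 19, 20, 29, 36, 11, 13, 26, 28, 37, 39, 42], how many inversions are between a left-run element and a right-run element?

16

Take each right-half value and tally the left-half values above it:
r = 11: 17, 18, 19, 20, 29, 36 → 6
r = 13: 17, 18, 19, 20, 29, 36 → 6
r = 26: 29, 36 → 2
r = 28: 29, 36 → 2
r = 37: none → 0
r = 39: none → 0
r = 42: none → 0
Cross-inversions: 6 + 6 + 2 + 2 + 0 + 0 + 0 = 16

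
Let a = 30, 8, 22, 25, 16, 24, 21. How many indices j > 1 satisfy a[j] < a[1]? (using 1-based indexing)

The element at index 1 is 30.
Elements after it: 8, 22, 25, 16, 24, 21
Those smaller than 30: 8, 22, 25, 16, 24, 21

6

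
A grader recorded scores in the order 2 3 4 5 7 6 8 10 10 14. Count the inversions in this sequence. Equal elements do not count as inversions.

Element-by-element contributions:
2 → none → 0
3 → none → 0
4 → none → 0
5 → none → 0
7 → 6 → 1
6 → none → 0
8 → none → 0
10 → none → 0
10 → none → 0
14 → none → 0
Sum: 0 + 0 + 0 + 0 + 1 + 0 + 0 + 0 + 0 + 0 = 1

1 inversion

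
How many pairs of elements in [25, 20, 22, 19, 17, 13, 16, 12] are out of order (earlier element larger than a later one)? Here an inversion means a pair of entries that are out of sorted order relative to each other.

For each element, count later entries that are smaller:
25: 7
20: 5
22: 5
19: 4
17: 3
13: 1
16: 1
12: 0
Sum: 7 + 5 + 5 + 4 + 3 + 1 + 1 + 0 = 26

26 inversions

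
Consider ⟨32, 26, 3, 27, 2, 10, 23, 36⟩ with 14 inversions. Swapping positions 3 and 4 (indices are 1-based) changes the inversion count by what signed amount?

Positions 3 and 4 hold 3 and 27; after swapping, the array is [32, 26, 27, 3, 2, 10, 23, 36].
Count, for each position, how many later elements it exceeds:
32 → 26, 27, 3, 2, 10, 23 → 6
26 → 3, 2, 10, 23 → 4
27 → 3, 2, 10, 23 → 4
3 → 2 → 1
2 → none → 0
10 → none → 0
23 → none → 0
36 → none → 0
Sum: 6 + 4 + 4 + 1 + 0 + 0 + 0 + 0 = 15
Change: 15 − 14 = +1

+1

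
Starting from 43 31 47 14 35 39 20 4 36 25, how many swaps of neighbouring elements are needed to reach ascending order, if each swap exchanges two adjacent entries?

Each adjacent swap fixes exactly one inversion, so the minimum swap count equals the number of inversions.
Count inversions — for each element, later elements that are smaller:
43: 31, 14, 35, 39, 20, 4, 36, 25 → 8
31: 14, 20, 4, 25 → 4
47: 14, 35, 39, 20, 4, 36, 25 → 7
14: 4 → 1
35: 20, 4, 25 → 3
39: 20, 4, 36, 25 → 4
20: 4 → 1
4: none → 0
36: 25 → 1
25: none → 0
Total inversions: 8 + 4 + 7 + 1 + 3 + 4 + 1 + 0 + 1 + 0 = 29

29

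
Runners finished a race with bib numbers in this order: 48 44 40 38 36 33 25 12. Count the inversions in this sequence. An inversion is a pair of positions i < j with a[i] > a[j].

There are 28 inversions.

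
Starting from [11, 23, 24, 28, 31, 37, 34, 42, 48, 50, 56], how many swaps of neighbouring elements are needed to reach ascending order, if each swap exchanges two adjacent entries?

1

Each adjacent swap fixes exactly one inversion, so the minimum swap count equals the number of inversions.
Count inversions — for each element, later elements that are smaller:
11: none → 0
23: none → 0
24: none → 0
28: none → 0
31: none → 0
37: 34 → 1
34: none → 0
42: none → 0
48: none → 0
50: none → 0
56: none → 0
Total inversions: 0 + 0 + 0 + 0 + 0 + 1 + 0 + 0 + 0 + 0 + 0 = 1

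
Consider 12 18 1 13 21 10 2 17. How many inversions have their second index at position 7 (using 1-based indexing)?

5

The element at index 7 is 2.
Elements before it: 12, 18, 1, 13, 21, 10
Those larger than 2: 12, 18, 13, 21, 10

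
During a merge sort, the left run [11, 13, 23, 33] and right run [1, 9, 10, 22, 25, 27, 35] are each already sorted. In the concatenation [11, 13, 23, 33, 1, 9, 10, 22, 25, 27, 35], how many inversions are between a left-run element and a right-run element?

16

Count, for every r in R, how many entries of L exceed r:
r = 1: 11, 13, 23, 33 → 4
r = 9: 11, 13, 23, 33 → 4
r = 10: 11, 13, 23, 33 → 4
r = 22: 23, 33 → 2
r = 25: 33 → 1
r = 27: 33 → 1
r = 35: none → 0
Cross-inversions: 4 + 4 + 4 + 2 + 1 + 1 + 0 = 16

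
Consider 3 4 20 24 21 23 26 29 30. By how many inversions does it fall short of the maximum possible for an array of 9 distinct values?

Maximum inversions for 9 distinct elements is C(9, 2) = 9·8/2 = 36.
Current inversions — for each element, count later smaller elements:
3: 0
4: 0
20: 0
24: 2
21: 0
23: 0
26: 0
29: 0
30: 0
Current total: 0 + 0 + 0 + 2 + 0 + 0 + 0 + 0 + 0 = 2
Shortfall: 36 − 2 = 34

34 inversions short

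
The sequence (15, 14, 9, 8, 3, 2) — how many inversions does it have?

Element-by-element contributions:
15: 5
14: 4
9: 3
8: 2
3: 1
2: 0
Sum: 5 + 4 + 3 + 2 + 1 + 0 = 15

15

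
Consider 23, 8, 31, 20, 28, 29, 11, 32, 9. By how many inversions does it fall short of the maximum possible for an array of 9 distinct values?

19

Maximum inversions for 9 distinct elements is C(9, 2) = 9·8/2 = 36.
Current inversions — for each element, count later smaller elements:
23: 4
8: 0
31: 5
20: 2
28: 2
29: 2
11: 1
32: 1
9: 0
Current total: 4 + 0 + 5 + 2 + 2 + 2 + 1 + 1 + 0 = 17
Shortfall: 36 − 17 = 19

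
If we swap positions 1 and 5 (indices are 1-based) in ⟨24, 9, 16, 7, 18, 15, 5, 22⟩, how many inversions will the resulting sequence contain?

Positions 1 and 5 hold 24 and 18; after swapping, the array is [18, 9, 16, 7, 24, 15, 5, 22].
Sweep left to right; for each value list the smaller values that follow it:
18 → 9, 16, 7, 15, 5 → 5
9 → 7, 5 → 2
16 → 7, 15, 5 → 3
7 → 5 → 1
24 → 15, 5, 22 → 3
15 → 5 → 1
5 → none → 0
22 → none → 0
Sum: 5 + 2 + 3 + 1 + 3 + 1 + 0 + 0 = 15

15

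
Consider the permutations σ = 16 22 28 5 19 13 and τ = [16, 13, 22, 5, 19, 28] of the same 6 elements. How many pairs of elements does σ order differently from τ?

Assign each item its position (1..6) in the first ordering, then rewrite the second ordering as that position sequence:
positions: 16→1, 22→2, 28→3, 5→4, 19→5, 13→6
second ordering as positions: [1, 6, 2, 4, 5, 3]
Discordant pairs = inversions in this position sequence.
1: 0
6: 2, 4, 5, 3 → 4
2: 0
4: 3 → 1
5: 3 → 1
3: 0
Total: 0 + 4 + 0 + 1 + 1 + 0 = 6

6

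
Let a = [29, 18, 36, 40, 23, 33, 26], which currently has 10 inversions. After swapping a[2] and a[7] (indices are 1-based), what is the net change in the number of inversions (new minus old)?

+3

Positions 2 and 7 hold 18 and 26; after swapping, the array is [29, 26, 36, 40, 23, 33, 18].
Count, for each position, how many later elements it exceeds:
29: 3
26: 2
36: 3
40: 3
23: 1
33: 1
18: 0
Sum: 3 + 2 + 3 + 3 + 1 + 1 + 0 = 13
Change: 13 − 10 = +3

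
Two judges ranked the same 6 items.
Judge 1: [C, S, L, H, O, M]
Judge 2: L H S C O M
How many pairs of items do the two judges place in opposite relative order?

5

Assign each item its position (1..6) in the first ordering, then rewrite the second ordering as that position sequence:
positions: C→1, S→2, L→3, H→4, O→5, M→6
second ordering as positions: [3, 4, 2, 1, 5, 6]
Discordant pairs = inversions in this position sequence.
3: 2, 1 → 2
4: 2, 1 → 2
2: 1 → 1
1: 0
5: 0
6: 0
Total: 2 + 2 + 1 + 0 + 0 + 0 = 5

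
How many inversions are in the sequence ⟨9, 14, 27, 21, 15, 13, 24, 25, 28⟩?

Count, for each position, how many later elements it exceeds:
9: 0
14: 1
27: 5
21: 2
15: 1
13: 0
24: 0
25: 0
28: 0
Sum: 0 + 1 + 5 + 2 + 1 + 0 + 0 + 0 + 0 = 9

Inversions: 9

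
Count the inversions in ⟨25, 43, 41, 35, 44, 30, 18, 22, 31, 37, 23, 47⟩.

There are 34 inversions.

For each element, count later entries that are smaller:
25 → 18, 22, 23 → 3
43 → 41, 35, 30, 18, 22, 31, 37, 23 → 8
41 → 35, 30, 18, 22, 31, 37, 23 → 7
35 → 30, 18, 22, 31, 23 → 5
44 → 30, 18, 22, 31, 37, 23 → 6
30 → 18, 22, 23 → 3
18 → none → 0
22 → none → 0
31 → 23 → 1
37 → 23 → 1
23 → none → 0
47 → none → 0
Sum: 3 + 8 + 7 + 5 + 6 + 3 + 0 + 0 + 1 + 1 + 0 + 0 = 34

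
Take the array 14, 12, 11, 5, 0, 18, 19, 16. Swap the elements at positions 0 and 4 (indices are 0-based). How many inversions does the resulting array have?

There are 5 inversions.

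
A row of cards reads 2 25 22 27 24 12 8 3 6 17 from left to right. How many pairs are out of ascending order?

Count, for each position, how many later elements it exceeds:
2 → none → 0
25 → 22, 24, 12, 8, 3, 6, 17 → 7
22 → 12, 8, 3, 6, 17 → 5
27 → 24, 12, 8, 3, 6, 17 → 6
24 → 12, 8, 3, 6, 17 → 5
12 → 8, 3, 6 → 3
8 → 3, 6 → 2
3 → none → 0
6 → none → 0
17 → none → 0
Sum: 0 + 7 + 5 + 6 + 5 + 3 + 2 + 0 + 0 + 0 = 28

28 inversions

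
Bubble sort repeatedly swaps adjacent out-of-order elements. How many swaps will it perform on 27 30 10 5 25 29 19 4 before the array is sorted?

19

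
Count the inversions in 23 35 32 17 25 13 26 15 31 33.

22

For each element, count later entries that are smaller:
23: 3
35: 8
32: 6
17: 2
25: 2
13: 0
26: 1
15: 0
31: 0
33: 0
Sum: 3 + 8 + 6 + 2 + 2 + 0 + 1 + 0 + 0 + 0 = 22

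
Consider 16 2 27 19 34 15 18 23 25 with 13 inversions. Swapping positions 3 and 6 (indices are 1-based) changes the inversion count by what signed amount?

-3

Positions 3 and 6 hold 27 and 15; after swapping, the array is [16, 2, 15, 19, 34, 27, 18, 23, 25].
Element-by-element contributions:
16 → 2, 15 → 2
2 → none → 0
15 → none → 0
19 → 18 → 1
34 → 27, 18, 23, 25 → 4
27 → 18, 23, 25 → 3
18 → none → 0
23 → none → 0
25 → none → 0
Sum: 2 + 0 + 0 + 1 + 4 + 3 + 0 + 0 + 0 = 10
Change: 10 − 13 = -3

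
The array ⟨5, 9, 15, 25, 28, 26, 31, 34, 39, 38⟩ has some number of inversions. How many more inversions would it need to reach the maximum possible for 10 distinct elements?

43 inversions short

Maximum inversions for 10 distinct elements is C(10, 2) = 10·9/2 = 45.
Current inversions — for each element, count later smaller elements:
5: 0
9: 0
15: 0
25: 0
28: 1
26: 0
31: 0
34: 0
39: 1
38: 0
Current total: 0 + 0 + 0 + 0 + 1 + 0 + 0 + 0 + 1 + 0 = 2
Shortfall: 45 − 2 = 43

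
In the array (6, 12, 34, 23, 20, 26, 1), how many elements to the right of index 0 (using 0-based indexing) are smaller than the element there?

The element at index 0 is 6.
Elements after it: 12, 34, 23, 20, 26, 1
Those smaller than 6: 1

1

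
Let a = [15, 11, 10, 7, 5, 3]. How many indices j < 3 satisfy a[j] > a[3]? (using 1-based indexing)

2

The element at index 3 is 10.
Elements before it: 15, 11
Those larger than 10: 15, 11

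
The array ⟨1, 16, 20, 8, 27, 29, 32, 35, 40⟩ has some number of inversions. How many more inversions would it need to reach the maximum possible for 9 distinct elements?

34

Maximum inversions for 9 distinct elements is C(9, 2) = 9·8/2 = 36.
Current inversions — for each element, count later smaller elements:
1: 0
16: 1
20: 1
8: 0
27: 0
29: 0
32: 0
35: 0
40: 0
Current total: 0 + 1 + 1 + 0 + 0 + 0 + 0 + 0 + 0 = 2
Shortfall: 36 − 2 = 34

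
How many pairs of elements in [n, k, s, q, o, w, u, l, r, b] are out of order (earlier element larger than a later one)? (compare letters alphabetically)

23

Element-by-element contributions:
n → k, l, b → 3
k → b → 1
s → q, o, l, r, b → 5
q → o, l, b → 3
o → l, b → 2
w → u, l, r, b → 4
u → l, r, b → 3
l → b → 1
r → b → 1
b → none → 0
Sum: 3 + 1 + 5 + 3 + 2 + 4 + 3 + 1 + 1 + 0 = 23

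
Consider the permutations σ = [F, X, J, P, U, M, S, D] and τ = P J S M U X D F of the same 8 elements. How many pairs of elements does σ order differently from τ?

16

Assign each item its position (1..8) in the first ordering, then rewrite the second ordering as that position sequence:
positions: F→1, X→2, J→3, P→4, U→5, M→6, S→7, D→8
second ordering as positions: [4, 3, 7, 6, 5, 2, 8, 1]
Discordant pairs = inversions in this position sequence.
4: 3, 2, 1 → 3
3: 2, 1 → 2
7: 6, 5, 2, 1 → 4
6: 5, 2, 1 → 3
5: 2, 1 → 2
2: 1 → 1
8: 1 → 1
1: 0
Total: 3 + 2 + 4 + 3 + 2 + 1 + 1 + 0 = 16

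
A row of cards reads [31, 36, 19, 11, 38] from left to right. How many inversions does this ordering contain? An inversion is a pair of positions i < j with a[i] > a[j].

Count, for each position, how many later elements it exceeds:
31: 2
36: 2
19: 1
11: 0
38: 0
Sum: 2 + 2 + 1 + 0 + 0 = 5

Inversions: 5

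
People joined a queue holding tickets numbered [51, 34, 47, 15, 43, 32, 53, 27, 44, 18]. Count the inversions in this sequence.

Sweep left to right; for each value list the smaller values that follow it:
51 → 34, 47, 15, 43, 32, 27, 44, 18 → 8
34 → 15, 32, 27, 18 → 4
47 → 15, 43, 32, 27, 44, 18 → 6
15 → none → 0
43 → 32, 27, 18 → 3
32 → 27, 18 → 2
53 → 27, 44, 18 → 3
27 → 18 → 1
44 → 18 → 1
18 → none → 0
Sum: 8 + 4 + 6 + 0 + 3 + 2 + 3 + 1 + 1 + 0 = 28

28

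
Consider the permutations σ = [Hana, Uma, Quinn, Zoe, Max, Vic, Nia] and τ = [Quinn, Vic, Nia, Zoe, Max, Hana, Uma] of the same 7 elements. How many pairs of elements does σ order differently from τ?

Assign each item its position (1..7) in the first ordering, then rewrite the second ordering as that position sequence:
positions: Hana→1, Uma→2, Quinn→3, Zoe→4, Max→5, Vic→6, Nia→7
second ordering as positions: [3, 6, 7, 4, 5, 1, 2]
Discordant pairs = inversions in this position sequence.
3: 1, 2 → 2
6: 4, 5, 1, 2 → 4
7: 4, 5, 1, 2 → 4
4: 1, 2 → 2
5: 1, 2 → 2
1: 0
2: 0
Total: 2 + 4 + 4 + 2 + 2 + 0 + 0 = 14

14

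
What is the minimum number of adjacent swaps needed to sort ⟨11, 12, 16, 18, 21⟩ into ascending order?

0

Each adjacent swap fixes exactly one inversion, so the minimum swap count equals the number of inversions.
Count inversions — for each element, later elements that are smaller:
11: none → 0
12: none → 0
16: none → 0
18: none → 0
21: none → 0
Total inversions: 0 + 0 + 0 + 0 + 0 = 0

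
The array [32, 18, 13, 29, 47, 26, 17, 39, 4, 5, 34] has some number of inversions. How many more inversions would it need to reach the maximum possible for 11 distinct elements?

24

Maximum inversions for 11 distinct elements is C(11, 2) = 11·10/2 = 55.
Current inversions — for each element, count later smaller elements:
32: 7
18: 4
13: 2
29: 4
47: 6
26: 3
17: 2
39: 3
4: 0
5: 0
34: 0
Current total: 7 + 4 + 2 + 4 + 6 + 3 + 2 + 3 + 0 + 0 + 0 = 31
Shortfall: 55 − 31 = 24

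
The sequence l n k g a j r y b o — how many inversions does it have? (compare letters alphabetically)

Count, for each position, how many later elements it exceeds:
l: 5
n: 5
k: 4
g: 2
a: 0
j: 1
r: 2
y: 2
b: 0
o: 0
Sum: 5 + 5 + 4 + 2 + 0 + 1 + 2 + 2 + 0 + 0 = 21

There are 21 inversions.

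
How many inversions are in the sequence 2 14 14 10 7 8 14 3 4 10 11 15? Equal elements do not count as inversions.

For each element, count later entries that are smaller:
2 → none → 0
14 → 10, 7, 8, 3, 4, 10, 11 → 7
14 → 10, 7, 8, 3, 4, 10, 11 → 7
10 → 7, 8, 3, 4 → 4
7 → 3, 4 → 2
8 → 3, 4 → 2
14 → 3, 4, 10, 11 → 4
3 → none → 0
4 → none → 0
10 → none → 0
11 → none → 0
15 → none → 0
Sum: 0 + 7 + 7 + 4 + 2 + 2 + 4 + 0 + 0 + 0 + 0 + 0 = 26

26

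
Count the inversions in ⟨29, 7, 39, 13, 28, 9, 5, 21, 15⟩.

Element-by-element contributions:
29 → 7, 13, 28, 9, 5, 21, 15 → 7
7 → 5 → 1
39 → 13, 28, 9, 5, 21, 15 → 6
13 → 9, 5 → 2
28 → 9, 5, 21, 15 → 4
9 → 5 → 1
5 → none → 0
21 → 15 → 1
15 → none → 0
Sum: 7 + 1 + 6 + 2 + 4 + 1 + 0 + 1 + 0 = 22

22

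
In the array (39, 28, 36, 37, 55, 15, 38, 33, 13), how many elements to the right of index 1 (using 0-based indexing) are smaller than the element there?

2

The element at index 1 is 28.
Elements after it: 36, 37, 55, 15, 38, 33, 13
Those smaller than 28: 15, 13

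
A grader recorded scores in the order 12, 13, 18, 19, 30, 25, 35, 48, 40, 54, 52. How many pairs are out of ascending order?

For each element, count later entries that are smaller:
12 → none → 0
13 → none → 0
18 → none → 0
19 → none → 0
30 → 25 → 1
25 → none → 0
35 → none → 0
48 → 40 → 1
40 → none → 0
54 → 52 → 1
52 → none → 0
Sum: 0 + 0 + 0 + 0 + 1 + 0 + 0 + 1 + 0 + 1 + 0 = 3

3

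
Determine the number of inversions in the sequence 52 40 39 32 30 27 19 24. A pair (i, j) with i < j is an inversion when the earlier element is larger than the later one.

27 inversions

For each element, count later entries that are smaller:
52: 7
40: 6
39: 5
32: 4
30: 3
27: 2
19: 0
24: 0
Sum: 7 + 6 + 5 + 4 + 3 + 2 + 0 + 0 = 27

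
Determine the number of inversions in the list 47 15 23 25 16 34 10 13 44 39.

22 out-of-order pairs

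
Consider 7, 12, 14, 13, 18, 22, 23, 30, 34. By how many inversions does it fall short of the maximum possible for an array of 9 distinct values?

35 inversions short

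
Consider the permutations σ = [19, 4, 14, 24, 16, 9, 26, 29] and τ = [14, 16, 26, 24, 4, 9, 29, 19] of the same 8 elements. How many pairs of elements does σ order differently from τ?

Assign each item its position (1..8) in the first ordering, then rewrite the second ordering as that position sequence:
positions: 19→1, 4→2, 14→3, 24→4, 16→5, 9→6, 26→7, 29→8
second ordering as positions: [3, 5, 7, 4, 2, 6, 8, 1]
Discordant pairs = inversions in this position sequence.
3: 2, 1 → 2
5: 4, 2, 1 → 3
7: 4, 2, 6, 1 → 4
4: 2, 1 → 2
2: 1 → 1
6: 1 → 1
8: 1 → 1
1: 0
Total: 2 + 3 + 4 + 2 + 1 + 1 + 1 + 0 = 14

14 discordant pairs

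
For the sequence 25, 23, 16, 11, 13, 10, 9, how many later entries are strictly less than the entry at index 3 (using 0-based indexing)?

The element at index 3 is 11.
Elements after it: 13, 10, 9
Those smaller than 11: 10, 9

2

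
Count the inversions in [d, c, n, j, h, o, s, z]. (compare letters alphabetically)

Count, for each position, how many later elements it exceeds:
d → c → 1
c → none → 0
n → j, h → 2
j → h → 1
h → none → 0
o → none → 0
s → none → 0
z → none → 0
Sum: 1 + 0 + 2 + 1 + 0 + 0 + 0 + 0 = 4

Inversions: 4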